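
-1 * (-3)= 3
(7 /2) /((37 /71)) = 497 /74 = 6.72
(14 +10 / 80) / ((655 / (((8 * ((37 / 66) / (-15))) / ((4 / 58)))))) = -121249 / 1296900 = -0.09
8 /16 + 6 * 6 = 73 /2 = 36.50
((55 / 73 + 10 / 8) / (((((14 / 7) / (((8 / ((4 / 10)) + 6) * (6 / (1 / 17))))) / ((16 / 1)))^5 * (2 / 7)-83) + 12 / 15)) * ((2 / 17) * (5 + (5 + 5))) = -19414391825614821654528000 / 451388260514947710528257683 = -0.04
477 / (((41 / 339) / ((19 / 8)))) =3072357 / 328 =9366.94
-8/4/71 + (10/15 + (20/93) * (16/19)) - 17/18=-93979/752742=-0.12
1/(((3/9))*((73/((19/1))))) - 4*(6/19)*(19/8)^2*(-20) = 20919/146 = 143.28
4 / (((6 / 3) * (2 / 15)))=15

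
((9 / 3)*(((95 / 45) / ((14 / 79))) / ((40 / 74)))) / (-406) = -55537 / 341040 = -0.16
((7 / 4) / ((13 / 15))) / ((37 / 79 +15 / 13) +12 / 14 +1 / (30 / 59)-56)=-870975 / 22237298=-0.04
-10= -10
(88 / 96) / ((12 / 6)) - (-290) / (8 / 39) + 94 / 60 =56631 / 40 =1415.78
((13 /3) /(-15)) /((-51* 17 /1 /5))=0.00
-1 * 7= -7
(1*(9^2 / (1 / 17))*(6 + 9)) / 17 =1215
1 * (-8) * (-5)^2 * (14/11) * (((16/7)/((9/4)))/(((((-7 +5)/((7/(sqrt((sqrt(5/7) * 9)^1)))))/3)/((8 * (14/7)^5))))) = 4587520 * 5^(3/4) * 7^(1/4)/99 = 252025.68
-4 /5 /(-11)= 4 /55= 0.07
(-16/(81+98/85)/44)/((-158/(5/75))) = 34/18204681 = 0.00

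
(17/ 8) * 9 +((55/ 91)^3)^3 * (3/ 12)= 19.13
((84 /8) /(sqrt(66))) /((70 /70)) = 1.29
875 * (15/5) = 2625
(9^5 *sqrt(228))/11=118098 *sqrt(57)/11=81056.40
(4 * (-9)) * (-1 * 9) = 324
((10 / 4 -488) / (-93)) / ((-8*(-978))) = 971 / 1455264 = 0.00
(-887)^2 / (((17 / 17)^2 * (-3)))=-786769 / 3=-262256.33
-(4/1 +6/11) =-50/11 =-4.55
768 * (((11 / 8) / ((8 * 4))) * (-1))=-33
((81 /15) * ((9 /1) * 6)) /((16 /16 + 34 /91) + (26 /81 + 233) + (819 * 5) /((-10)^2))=42987672 /40635529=1.06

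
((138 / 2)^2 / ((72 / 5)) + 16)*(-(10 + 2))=-8319 / 2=-4159.50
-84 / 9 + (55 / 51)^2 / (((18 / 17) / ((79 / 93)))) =-2151497 / 256122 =-8.40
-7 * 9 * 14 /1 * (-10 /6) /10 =147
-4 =-4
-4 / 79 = -0.05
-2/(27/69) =-46/9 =-5.11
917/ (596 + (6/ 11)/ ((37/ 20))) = 373219/ 242692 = 1.54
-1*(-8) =8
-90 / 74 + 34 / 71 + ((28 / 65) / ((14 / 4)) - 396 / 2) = -33914379 / 170755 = -198.61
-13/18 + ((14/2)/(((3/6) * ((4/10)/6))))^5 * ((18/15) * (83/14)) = 52299830519987/18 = 2905546139999.28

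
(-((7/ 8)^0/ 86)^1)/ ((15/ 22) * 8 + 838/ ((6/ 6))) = -11/ 797908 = -0.00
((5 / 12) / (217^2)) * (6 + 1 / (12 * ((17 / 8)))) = 0.00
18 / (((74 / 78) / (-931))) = -653562 / 37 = -17663.84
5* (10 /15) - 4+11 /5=23 /15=1.53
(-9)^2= 81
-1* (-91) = 91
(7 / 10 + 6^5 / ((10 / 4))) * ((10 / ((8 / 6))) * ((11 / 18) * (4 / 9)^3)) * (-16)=-43804288 / 2187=-20029.40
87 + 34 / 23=2035 / 23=88.48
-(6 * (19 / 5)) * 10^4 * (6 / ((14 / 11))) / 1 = -7524000 / 7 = -1074857.14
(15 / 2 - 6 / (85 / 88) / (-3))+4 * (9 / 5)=2851 / 170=16.77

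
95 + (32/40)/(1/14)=531/5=106.20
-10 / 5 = -2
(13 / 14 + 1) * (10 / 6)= 45 / 14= 3.21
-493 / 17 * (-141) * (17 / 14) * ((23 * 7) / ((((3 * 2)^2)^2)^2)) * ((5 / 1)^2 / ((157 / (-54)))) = -13323325 / 3255552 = -4.09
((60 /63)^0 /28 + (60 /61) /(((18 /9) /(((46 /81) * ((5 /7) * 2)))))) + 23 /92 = 7894 /11529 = 0.68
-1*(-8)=8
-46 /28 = -23 /14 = -1.64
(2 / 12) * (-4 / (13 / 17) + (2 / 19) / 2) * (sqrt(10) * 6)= -1279 * sqrt(10) / 247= -16.37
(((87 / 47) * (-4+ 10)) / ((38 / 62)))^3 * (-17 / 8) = -9004415458707 / 712121957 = -12644.49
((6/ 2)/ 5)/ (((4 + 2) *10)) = 1/ 100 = 0.01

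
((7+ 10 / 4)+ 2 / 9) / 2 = 4.86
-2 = -2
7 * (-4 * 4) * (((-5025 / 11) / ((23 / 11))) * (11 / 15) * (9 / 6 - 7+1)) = -1857240 / 23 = -80749.57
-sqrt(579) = -24.06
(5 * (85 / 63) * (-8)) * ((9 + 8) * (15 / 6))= -144500 / 63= -2293.65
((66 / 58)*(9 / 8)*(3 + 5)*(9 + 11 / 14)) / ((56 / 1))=40689 / 22736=1.79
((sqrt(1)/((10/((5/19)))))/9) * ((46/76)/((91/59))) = 1357/1182636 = 0.00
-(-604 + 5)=599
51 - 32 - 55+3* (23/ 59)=-2055/ 59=-34.83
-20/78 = -10/39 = -0.26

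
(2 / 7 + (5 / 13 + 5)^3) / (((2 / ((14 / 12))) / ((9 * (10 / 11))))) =746.49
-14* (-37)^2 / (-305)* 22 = 421652 / 305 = 1382.47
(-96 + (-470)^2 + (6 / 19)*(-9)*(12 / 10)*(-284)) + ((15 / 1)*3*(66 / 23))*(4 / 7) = 3393140356 / 15295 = 221846.38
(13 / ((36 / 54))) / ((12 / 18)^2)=43.88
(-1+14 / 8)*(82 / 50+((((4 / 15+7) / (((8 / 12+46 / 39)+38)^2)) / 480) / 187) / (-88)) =52138693278731 / 42389181542400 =1.23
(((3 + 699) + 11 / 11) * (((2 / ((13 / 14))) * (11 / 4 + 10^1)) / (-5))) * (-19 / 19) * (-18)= -4517478 / 65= -69499.66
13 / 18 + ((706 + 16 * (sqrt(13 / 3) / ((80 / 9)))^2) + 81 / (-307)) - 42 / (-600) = 781824977 / 1105200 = 707.41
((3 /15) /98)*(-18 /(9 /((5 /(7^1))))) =-1 /343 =-0.00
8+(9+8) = 25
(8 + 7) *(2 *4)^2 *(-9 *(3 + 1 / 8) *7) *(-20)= 3780000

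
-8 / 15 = -0.53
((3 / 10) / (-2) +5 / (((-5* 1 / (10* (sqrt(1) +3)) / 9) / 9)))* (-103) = 6674709 / 20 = 333735.45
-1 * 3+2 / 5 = -13 / 5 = -2.60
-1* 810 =-810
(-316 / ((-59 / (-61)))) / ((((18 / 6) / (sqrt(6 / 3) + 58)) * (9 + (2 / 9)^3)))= -271675944 / 387571 - 4684068 * sqrt(2) / 387571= -718.06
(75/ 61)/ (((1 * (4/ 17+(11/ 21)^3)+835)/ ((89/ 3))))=350297325/ 8022693526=0.04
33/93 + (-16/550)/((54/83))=0.31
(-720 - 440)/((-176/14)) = 1015/11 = 92.27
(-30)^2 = 900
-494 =-494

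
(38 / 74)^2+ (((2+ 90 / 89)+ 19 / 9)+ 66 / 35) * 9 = 270093314 / 4264435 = 63.34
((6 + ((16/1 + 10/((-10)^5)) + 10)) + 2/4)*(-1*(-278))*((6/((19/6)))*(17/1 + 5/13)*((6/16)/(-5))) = -137828500911/6175000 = -22320.41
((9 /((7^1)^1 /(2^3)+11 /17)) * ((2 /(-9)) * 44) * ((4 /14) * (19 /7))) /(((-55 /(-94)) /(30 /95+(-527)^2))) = -21282646.91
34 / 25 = 1.36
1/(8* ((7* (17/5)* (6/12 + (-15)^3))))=-0.00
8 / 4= 2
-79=-79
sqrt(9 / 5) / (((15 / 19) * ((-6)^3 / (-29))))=0.23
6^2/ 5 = 36/ 5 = 7.20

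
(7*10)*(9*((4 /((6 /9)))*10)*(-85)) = -3213000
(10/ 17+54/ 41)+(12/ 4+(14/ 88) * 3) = 165073/ 30668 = 5.38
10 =10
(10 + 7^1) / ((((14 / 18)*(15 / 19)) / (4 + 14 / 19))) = 918 / 7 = 131.14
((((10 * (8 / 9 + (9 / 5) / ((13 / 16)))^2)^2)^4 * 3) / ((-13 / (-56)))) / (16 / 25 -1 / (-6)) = 401154339855260157313243151295799152553734247116074647552 / 3367286173975792381085399431445039953125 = 119132832533093779.02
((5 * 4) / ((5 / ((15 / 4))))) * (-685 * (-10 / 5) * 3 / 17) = 61650 / 17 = 3626.47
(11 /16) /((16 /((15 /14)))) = 0.05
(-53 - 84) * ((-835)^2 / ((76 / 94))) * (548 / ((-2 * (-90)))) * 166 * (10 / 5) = -20419731485410 / 171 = -119413634417.60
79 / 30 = 2.63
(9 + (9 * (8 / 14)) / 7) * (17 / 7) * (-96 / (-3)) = 259488 / 343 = 756.52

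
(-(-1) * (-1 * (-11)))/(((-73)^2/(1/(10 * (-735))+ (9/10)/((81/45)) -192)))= -7741393/19584075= -0.40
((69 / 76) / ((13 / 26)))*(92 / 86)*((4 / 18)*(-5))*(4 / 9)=-21160 / 22059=-0.96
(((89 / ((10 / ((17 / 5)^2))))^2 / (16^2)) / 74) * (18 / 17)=350242857 / 592000000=0.59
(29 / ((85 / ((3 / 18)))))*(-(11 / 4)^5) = -4670479 / 522240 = -8.94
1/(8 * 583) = 1/4664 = 0.00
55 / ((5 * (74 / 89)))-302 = -21369 / 74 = -288.77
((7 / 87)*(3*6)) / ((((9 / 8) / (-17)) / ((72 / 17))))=-2688 / 29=-92.69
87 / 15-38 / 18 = 166 / 45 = 3.69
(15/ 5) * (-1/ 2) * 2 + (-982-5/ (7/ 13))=-6960/ 7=-994.29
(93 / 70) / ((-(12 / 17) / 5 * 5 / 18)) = -4743 / 140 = -33.88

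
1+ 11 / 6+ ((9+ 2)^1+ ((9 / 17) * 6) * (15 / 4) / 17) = 14.53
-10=-10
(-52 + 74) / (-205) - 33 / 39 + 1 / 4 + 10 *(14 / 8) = 179051 / 10660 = 16.80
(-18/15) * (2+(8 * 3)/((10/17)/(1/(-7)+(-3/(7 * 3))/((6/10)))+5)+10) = -26712/1175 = -22.73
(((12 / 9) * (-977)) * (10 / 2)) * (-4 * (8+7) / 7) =390800 / 7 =55828.57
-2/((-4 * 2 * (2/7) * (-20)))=-7/160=-0.04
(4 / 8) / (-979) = -0.00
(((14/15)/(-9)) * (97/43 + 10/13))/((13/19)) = -449806/981045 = -0.46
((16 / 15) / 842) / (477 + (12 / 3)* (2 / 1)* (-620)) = -8 / 28310145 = -0.00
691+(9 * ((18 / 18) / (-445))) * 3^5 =686.09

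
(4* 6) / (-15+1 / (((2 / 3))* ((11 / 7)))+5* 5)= 528 / 241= 2.19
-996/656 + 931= 152435/164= 929.48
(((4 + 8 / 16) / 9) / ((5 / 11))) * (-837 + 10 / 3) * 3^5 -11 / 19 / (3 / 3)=-42339539 / 190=-222839.68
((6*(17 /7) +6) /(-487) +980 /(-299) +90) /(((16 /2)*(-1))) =-44176157 /4077164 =-10.84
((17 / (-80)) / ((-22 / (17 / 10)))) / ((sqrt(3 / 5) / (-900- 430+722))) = -5491 * sqrt(15) / 1650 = -12.89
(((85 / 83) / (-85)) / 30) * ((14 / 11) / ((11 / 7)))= -49 / 150645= -0.00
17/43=0.40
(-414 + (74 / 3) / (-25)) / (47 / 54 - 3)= 560232 / 2875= 194.86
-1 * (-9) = 9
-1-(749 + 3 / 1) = -753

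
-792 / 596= -198 / 149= -1.33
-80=-80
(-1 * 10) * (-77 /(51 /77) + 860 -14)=-372170 /51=-7297.45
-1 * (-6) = 6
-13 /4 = -3.25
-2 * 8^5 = -65536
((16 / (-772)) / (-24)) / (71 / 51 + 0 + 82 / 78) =221 / 625320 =0.00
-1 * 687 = -687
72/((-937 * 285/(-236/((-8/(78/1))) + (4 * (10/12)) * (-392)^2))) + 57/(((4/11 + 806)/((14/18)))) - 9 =-69955481449/473737830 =-147.67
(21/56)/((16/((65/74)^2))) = 12675/700928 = 0.02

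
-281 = -281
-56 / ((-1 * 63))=0.89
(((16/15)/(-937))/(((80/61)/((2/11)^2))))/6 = -122/25509825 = -0.00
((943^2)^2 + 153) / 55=790763784154 / 55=14377523348.25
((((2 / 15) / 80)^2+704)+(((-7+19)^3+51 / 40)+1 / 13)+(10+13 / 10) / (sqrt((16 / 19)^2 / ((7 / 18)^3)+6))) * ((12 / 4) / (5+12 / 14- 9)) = -79716609091 / 34320000- 105203 * sqrt(15651510) / 163968200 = -2325.28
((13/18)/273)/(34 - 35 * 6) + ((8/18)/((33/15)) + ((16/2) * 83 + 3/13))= 574643987/864864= 664.43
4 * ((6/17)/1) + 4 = 92/17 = 5.41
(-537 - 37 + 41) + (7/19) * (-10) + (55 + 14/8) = -36475/76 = -479.93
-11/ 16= -0.69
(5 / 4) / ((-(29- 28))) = -5 / 4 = -1.25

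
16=16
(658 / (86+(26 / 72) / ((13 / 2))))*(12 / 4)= 35532 / 1549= 22.94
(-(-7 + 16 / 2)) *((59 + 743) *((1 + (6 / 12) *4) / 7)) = -2406 / 7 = -343.71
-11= -11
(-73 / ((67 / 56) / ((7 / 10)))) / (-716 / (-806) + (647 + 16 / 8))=-0.07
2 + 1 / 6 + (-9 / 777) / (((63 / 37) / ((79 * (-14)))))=407 / 42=9.69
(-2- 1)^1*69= -207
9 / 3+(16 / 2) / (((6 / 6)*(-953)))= 2851 / 953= 2.99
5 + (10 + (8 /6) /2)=47 /3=15.67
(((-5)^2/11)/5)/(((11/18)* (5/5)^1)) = 90/121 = 0.74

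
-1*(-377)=377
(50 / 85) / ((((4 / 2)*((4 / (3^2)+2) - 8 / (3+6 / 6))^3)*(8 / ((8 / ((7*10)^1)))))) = 729 / 15232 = 0.05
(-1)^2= 1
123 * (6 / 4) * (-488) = -90036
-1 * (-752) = 752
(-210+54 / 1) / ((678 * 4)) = -0.06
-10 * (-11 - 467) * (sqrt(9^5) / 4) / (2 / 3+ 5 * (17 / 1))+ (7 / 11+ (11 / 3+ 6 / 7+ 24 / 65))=13101729493 / 3858855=3395.24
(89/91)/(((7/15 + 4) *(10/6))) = 801/6097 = 0.13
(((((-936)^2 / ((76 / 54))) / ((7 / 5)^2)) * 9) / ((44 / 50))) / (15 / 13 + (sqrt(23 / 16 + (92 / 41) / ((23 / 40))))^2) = 283677694560000 / 567136339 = 500193.12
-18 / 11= -1.64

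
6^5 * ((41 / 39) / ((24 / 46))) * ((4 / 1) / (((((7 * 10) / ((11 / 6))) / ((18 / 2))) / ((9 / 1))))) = 60495336 / 455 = 132956.78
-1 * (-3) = 3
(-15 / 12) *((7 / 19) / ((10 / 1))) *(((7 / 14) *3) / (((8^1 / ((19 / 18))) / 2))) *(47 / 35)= -47 / 1920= -0.02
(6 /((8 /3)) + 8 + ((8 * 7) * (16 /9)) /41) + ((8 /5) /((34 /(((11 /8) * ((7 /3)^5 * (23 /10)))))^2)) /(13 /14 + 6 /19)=122084722565577173 /1852730399448000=65.89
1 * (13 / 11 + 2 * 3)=79 / 11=7.18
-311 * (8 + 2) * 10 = -31100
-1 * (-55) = 55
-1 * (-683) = 683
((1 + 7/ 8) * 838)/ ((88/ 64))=12570/ 11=1142.73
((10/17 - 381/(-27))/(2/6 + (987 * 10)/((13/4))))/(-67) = -29237/404753901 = -0.00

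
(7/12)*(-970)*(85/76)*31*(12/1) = -8945825/38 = -235416.45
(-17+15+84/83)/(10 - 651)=82/53203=0.00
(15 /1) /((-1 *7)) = -15 /7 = -2.14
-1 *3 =-3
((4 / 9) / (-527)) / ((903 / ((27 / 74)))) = -2 / 5869199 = -0.00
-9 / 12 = -3 / 4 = -0.75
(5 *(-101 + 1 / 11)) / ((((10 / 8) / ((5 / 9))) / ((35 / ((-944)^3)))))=32375 / 3470083584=0.00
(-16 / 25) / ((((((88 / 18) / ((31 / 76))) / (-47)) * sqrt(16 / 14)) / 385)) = 91791 * sqrt(14) / 380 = 903.82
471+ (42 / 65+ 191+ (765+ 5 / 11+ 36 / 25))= 5110608 / 3575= 1429.54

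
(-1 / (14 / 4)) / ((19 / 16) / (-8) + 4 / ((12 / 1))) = -768 / 497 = -1.55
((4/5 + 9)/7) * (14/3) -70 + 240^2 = 863048/15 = 57536.53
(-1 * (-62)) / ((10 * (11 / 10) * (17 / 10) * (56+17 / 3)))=372 / 6919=0.05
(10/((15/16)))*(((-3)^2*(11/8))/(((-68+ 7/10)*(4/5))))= -2.45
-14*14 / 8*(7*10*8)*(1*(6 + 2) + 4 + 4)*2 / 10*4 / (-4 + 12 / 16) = 702464 / 13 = 54035.69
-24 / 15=-8 / 5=-1.60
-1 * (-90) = 90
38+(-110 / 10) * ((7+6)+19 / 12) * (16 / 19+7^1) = -278161 / 228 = -1220.00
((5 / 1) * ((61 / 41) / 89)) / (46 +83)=0.00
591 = 591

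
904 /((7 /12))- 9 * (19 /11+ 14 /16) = 940197 /616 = 1526.29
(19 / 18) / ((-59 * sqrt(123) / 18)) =-19 * sqrt(123) / 7257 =-0.03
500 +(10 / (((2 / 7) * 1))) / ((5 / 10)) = 570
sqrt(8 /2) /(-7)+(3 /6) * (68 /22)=97 /77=1.26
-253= -253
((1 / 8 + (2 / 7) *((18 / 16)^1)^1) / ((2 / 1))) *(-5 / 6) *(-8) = 125 / 84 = 1.49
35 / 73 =0.48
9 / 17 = 0.53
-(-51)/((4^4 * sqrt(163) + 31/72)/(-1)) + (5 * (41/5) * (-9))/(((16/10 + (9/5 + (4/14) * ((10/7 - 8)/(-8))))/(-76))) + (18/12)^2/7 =3044013977592068805/394508560206124 - 67682304 * sqrt(163)/55377394751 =7715.95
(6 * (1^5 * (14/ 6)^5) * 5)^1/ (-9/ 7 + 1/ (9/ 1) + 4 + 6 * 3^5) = 588245/ 414144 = 1.42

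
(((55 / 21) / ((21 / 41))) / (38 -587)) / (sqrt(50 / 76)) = -451 * sqrt(38) / 242109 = -0.01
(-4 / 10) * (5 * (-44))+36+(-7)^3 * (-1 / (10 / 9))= 4327 / 10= 432.70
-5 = -5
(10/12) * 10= 25/3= 8.33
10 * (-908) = -9080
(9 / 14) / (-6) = -0.11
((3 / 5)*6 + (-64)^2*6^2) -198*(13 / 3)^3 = 1970224 / 15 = 131348.27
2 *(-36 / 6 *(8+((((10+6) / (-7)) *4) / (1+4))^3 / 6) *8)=-28733696 / 42875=-670.17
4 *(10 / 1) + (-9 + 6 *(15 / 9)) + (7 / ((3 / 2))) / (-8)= 485 / 12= 40.42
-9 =-9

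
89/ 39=2.28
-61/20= -3.05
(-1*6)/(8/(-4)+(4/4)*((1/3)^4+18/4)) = -972/407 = -2.39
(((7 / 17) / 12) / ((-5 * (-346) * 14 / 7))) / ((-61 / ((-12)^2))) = -21 / 897005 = -0.00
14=14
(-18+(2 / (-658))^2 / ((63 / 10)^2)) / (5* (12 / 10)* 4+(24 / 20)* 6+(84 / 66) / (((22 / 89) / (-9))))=4678436820310 / 3934784517111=1.19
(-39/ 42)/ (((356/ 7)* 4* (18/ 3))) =-13/ 17088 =-0.00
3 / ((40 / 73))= 219 / 40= 5.48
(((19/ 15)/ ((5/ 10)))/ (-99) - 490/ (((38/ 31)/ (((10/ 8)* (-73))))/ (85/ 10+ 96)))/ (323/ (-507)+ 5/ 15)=-12549042.10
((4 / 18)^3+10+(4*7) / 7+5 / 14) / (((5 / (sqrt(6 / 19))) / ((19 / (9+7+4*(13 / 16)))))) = 26662*sqrt(114) / 178605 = 1.59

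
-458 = -458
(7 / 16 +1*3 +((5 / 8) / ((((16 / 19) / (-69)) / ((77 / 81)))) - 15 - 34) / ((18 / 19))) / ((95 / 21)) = -43402457 / 1969920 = -22.03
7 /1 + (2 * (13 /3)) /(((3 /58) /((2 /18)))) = 2075 /81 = 25.62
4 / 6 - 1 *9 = -25 / 3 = -8.33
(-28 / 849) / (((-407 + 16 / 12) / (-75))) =-2100 / 344411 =-0.01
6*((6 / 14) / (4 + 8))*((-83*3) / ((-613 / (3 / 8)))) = 0.03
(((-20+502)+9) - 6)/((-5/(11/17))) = -1067/17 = -62.76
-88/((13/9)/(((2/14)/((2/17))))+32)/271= -0.01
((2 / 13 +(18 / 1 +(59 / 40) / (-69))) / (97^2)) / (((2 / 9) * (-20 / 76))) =-37083801 / 1125316400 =-0.03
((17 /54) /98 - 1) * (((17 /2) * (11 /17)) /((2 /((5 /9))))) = -290125 /190512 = -1.52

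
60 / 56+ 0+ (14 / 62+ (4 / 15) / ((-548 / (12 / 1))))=1.29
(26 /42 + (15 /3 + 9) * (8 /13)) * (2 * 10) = 50420 /273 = 184.69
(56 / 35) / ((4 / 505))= 202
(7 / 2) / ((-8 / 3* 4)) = -21 / 64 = -0.33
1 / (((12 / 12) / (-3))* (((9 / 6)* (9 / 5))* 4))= -5 / 18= -0.28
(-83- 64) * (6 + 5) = -1617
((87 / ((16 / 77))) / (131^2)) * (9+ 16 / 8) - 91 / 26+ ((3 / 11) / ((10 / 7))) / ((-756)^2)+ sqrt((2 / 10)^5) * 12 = -166027737809 / 51375915360+ 12 * sqrt(5) / 125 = -3.02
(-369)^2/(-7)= -136161/7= -19451.57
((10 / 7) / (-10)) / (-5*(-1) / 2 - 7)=2 / 63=0.03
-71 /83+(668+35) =58278 /83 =702.14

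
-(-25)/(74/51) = 1275/74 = 17.23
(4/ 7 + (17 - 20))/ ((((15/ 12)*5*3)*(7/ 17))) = -1156/ 3675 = -0.31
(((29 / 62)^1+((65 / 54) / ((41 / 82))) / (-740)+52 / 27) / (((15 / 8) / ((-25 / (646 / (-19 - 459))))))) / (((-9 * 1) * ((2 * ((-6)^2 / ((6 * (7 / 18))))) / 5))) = -217280875 / 511731756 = -0.42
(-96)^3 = -884736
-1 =-1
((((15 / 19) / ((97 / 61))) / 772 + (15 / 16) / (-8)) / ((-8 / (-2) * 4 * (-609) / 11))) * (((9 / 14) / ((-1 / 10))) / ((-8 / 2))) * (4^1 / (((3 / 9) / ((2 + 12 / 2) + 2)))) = 13132857375 / 517579037696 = 0.03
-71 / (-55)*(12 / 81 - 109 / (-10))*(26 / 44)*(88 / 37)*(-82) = -451542676 / 274725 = -1643.62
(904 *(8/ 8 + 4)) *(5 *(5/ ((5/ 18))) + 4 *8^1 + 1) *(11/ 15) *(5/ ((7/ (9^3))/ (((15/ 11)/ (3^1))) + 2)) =7430405400/ 7367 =1008606.68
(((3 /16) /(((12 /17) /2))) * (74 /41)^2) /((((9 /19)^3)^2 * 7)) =1094898788513 /50027729976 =21.89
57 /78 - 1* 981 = -25487 /26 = -980.27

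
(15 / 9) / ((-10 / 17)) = -17 / 6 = -2.83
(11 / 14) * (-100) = -550 / 7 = -78.57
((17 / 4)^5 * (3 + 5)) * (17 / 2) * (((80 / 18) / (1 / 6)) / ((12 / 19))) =3981022.66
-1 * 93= -93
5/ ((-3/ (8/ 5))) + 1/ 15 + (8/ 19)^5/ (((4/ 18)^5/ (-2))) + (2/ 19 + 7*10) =231086813/ 12380495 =18.67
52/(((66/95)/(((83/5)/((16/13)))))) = 266513/264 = 1009.52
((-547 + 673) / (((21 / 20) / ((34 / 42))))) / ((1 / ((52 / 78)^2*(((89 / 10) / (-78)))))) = -4.93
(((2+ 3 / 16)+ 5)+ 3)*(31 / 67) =4.71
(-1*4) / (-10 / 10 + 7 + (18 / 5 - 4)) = -5 / 7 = -0.71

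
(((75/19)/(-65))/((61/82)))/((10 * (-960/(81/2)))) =3321/9642880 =0.00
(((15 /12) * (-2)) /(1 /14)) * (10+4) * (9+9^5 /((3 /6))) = -57872430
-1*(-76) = 76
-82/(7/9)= -738/7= -105.43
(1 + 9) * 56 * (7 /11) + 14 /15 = 58954 /165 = 357.30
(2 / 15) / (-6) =-1 / 45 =-0.02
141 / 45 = 47 / 15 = 3.13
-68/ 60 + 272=4063/ 15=270.87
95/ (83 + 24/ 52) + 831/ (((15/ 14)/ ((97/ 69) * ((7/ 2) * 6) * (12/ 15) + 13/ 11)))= 26401074421/ 1372525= 19235.41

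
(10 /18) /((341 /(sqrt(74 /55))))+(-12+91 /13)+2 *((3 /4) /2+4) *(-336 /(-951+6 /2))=-150 /79+sqrt(4070) /33759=-1.90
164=164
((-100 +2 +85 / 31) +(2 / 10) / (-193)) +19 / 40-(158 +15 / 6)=-61094591 / 239320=-255.28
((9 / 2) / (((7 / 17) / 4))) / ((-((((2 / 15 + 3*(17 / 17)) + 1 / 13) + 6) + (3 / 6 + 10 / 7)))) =-119340 / 30409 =-3.92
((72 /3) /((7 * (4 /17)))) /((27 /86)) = 2924 /63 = 46.41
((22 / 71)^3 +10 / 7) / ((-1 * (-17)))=3653646 / 42591409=0.09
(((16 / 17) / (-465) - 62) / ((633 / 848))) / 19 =-4.37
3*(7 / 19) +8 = 173 / 19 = 9.11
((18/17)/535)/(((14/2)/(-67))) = -1206/63665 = -0.02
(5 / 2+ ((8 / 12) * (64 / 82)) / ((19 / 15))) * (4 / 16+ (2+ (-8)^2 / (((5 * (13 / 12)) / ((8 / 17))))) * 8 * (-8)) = -102038407 / 72488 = -1407.66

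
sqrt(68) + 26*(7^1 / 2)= 2*sqrt(17) + 91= 99.25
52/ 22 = 26/ 11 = 2.36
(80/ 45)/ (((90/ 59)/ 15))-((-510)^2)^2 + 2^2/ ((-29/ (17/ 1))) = -52971523818148/ 783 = -67652009984.86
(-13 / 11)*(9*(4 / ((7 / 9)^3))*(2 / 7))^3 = -12346.80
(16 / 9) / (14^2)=4 / 441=0.01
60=60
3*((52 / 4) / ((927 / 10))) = 130 / 309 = 0.42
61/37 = 1.65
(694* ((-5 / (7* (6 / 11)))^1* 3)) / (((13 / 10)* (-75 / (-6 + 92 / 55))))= -23596 / 195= -121.01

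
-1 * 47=-47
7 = 7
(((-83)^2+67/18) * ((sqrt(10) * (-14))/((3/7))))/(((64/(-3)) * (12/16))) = 6079381 * sqrt(10)/432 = 44501.60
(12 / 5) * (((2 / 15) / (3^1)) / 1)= 8 / 75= 0.11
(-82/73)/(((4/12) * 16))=-123/584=-0.21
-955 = -955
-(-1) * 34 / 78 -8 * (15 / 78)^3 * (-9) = 6248 / 6591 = 0.95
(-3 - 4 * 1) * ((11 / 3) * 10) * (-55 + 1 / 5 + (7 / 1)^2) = 4466 / 3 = 1488.67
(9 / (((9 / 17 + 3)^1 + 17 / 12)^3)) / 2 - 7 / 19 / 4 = -4287241015 / 78070523404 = -0.05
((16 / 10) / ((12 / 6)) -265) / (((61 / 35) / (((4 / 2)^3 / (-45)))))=73976 / 2745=26.95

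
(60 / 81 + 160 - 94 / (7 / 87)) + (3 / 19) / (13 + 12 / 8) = -104923592 / 104139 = -1007.53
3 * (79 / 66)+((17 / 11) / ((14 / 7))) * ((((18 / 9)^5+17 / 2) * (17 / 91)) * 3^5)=5702765 / 4004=1424.27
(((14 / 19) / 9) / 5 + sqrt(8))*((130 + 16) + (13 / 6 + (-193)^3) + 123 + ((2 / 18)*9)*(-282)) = -43134407*sqrt(2) / 3- 301940849 / 2565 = -20451470.19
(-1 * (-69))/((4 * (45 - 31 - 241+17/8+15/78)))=-598/7789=-0.08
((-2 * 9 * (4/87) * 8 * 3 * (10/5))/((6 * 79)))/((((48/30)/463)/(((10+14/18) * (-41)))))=73654040/6873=10716.43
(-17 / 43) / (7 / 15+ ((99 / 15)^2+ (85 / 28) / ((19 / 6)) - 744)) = 339150 / 599649749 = 0.00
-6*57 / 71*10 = -3420 / 71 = -48.17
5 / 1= 5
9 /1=9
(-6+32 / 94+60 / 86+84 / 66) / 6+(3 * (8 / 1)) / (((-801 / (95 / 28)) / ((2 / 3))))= -85089863 / 124649217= -0.68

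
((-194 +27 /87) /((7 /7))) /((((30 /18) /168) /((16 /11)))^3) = -2945479342030848 /4824875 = -610477855.29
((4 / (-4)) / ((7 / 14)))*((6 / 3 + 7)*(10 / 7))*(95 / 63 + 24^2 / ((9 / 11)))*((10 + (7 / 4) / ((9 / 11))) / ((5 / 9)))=-19423339 / 49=-396394.67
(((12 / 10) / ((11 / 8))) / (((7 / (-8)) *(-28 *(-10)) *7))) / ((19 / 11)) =-48 / 162925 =-0.00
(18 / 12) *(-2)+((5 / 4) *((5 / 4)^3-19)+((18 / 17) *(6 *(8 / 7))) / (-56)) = -5211407 / 213248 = -24.44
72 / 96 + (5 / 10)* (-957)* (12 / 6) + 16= -3761 / 4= -940.25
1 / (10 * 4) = 1 / 40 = 0.02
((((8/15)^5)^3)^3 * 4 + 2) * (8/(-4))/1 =-335866469248901317965275186192765965421847410921968444/83966617312138217205387036301544867455959320068359375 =-4.00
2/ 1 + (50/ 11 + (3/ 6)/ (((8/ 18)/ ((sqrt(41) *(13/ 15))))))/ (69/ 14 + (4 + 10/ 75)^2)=12285 *sqrt(41)/ 277364 + 1683002/ 762751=2.49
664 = 664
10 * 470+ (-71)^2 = 9741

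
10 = 10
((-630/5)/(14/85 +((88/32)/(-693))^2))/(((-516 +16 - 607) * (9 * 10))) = 279888/36454781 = 0.01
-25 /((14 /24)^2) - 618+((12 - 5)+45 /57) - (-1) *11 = -626265 /931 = -672.68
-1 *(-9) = 9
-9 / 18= -1 / 2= -0.50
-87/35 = -2.49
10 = 10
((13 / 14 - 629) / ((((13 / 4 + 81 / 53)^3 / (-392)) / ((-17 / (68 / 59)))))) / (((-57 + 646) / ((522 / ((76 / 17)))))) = -76763389115159712 / 11633147423627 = -6598.68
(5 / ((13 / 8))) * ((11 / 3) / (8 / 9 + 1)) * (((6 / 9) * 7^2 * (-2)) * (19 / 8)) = -926.79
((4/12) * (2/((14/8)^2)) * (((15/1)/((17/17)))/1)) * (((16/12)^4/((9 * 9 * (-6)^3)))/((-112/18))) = 640/6751269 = 0.00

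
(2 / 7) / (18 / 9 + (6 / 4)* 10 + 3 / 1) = 1 / 70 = 0.01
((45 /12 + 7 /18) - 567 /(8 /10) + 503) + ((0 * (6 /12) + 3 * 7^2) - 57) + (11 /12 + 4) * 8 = -1301 /18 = -72.28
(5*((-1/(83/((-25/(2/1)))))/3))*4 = 250/249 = 1.00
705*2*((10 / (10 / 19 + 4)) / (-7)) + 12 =-130338 / 301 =-433.02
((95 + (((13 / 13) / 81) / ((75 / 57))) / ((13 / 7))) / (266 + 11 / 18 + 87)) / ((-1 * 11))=-263264 / 10778625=-0.02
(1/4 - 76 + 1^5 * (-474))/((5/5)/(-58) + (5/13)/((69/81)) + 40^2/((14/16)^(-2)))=-6355843/14167654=-0.45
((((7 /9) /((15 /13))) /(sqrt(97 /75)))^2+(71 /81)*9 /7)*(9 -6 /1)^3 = 243916 /6111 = 39.91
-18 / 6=-3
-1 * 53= -53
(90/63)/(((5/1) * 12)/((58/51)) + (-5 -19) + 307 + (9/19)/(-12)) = 0.00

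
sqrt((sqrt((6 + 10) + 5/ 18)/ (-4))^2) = sqrt(586)/ 24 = 1.01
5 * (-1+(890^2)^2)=3137112049995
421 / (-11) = -421 / 11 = -38.27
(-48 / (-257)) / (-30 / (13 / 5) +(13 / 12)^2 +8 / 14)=-628992 / 32981581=-0.02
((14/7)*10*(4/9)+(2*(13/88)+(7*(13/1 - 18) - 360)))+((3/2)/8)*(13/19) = -11607647/30096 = -385.69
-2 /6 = -1 /3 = -0.33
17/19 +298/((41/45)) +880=941007/779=1207.97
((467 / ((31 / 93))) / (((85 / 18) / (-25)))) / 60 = -4203 / 34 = -123.62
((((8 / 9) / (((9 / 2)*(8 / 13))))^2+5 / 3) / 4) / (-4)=-11611 / 104976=-0.11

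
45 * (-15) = -675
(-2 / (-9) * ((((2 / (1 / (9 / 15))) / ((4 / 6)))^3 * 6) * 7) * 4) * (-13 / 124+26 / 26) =755244 / 3875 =194.90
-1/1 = -1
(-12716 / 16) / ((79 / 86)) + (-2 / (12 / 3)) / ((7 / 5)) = -478637 / 553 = -865.53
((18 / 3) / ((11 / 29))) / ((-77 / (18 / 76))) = -783 / 16093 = -0.05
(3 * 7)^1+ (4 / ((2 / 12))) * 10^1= 261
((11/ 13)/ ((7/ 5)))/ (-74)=-55/ 6734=-0.01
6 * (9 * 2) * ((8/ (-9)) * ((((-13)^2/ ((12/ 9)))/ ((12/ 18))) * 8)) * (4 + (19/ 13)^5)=-1557823.46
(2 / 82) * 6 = 0.15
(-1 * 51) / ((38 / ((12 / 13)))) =-306 / 247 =-1.24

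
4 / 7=0.57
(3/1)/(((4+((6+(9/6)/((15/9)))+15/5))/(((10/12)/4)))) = 25/556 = 0.04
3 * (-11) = -33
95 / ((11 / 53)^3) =14143315 / 1331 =10626.08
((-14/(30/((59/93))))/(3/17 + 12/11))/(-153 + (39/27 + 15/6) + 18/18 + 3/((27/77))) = 154462/92241585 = 0.00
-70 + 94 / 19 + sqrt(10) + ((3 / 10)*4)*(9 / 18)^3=-24663 / 380 + sqrt(10)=-61.74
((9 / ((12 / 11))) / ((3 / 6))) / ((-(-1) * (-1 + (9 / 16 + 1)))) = 88 / 3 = 29.33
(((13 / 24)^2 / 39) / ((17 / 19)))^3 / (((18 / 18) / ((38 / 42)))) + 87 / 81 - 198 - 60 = -136774521071021339 / 532350018256896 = -256.93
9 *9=81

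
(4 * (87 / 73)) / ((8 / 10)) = 435 / 73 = 5.96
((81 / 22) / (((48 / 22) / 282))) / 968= 3807 / 7744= 0.49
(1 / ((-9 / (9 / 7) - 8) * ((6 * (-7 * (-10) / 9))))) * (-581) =83 / 100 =0.83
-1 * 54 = -54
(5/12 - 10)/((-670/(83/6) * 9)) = 1909/86832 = 0.02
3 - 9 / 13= 30 / 13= 2.31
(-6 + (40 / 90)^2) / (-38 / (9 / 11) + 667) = -94 / 10053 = -0.01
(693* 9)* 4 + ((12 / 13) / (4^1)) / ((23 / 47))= 7459593 / 299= 24948.47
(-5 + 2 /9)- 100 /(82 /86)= -40463 /369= -109.66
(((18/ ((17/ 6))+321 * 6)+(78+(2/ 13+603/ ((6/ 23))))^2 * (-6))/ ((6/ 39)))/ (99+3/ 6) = -196862215911/ 87958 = -2238138.84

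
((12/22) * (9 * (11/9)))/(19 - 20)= -6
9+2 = 11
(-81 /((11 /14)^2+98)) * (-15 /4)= 19845 /6443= 3.08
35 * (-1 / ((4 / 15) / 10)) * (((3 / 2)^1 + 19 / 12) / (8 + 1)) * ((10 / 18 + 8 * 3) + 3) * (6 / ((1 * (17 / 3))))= -2007250 / 153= -13119.28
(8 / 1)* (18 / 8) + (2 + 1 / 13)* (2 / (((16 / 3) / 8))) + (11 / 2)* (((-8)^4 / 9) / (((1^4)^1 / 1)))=2527.34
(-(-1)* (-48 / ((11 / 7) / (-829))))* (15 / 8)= 522270 / 11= 47479.09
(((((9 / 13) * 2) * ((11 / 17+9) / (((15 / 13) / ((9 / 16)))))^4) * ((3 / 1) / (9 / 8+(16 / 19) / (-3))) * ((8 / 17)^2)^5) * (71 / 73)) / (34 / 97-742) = -29806971114516741768609792 / 17731182249146574276076421875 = -0.00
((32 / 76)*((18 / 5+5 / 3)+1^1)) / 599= 752 / 170715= 0.00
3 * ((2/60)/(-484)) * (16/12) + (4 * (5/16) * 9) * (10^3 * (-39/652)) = -199082894/295845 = -672.93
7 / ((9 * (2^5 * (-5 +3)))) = -7 / 576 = -0.01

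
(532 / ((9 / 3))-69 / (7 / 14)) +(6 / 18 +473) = 1538 / 3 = 512.67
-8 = -8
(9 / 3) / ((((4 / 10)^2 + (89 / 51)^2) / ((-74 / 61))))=-14435550 / 12714169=-1.14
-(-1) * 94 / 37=94 / 37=2.54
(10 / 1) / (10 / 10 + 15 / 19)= 95 / 17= 5.59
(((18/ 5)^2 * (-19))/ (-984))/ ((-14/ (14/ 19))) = -27/ 2050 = -0.01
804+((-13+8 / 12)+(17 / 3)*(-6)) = 2273 / 3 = 757.67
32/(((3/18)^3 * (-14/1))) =-3456/7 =-493.71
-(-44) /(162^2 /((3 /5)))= 11 /10935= 0.00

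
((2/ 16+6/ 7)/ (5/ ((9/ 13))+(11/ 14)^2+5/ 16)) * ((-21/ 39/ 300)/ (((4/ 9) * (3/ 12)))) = -14553/ 7477730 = -0.00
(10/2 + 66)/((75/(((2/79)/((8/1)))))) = 71/23700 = 0.00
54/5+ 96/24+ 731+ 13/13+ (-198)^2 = 199754/5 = 39950.80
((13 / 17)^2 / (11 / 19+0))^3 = 33107082931 / 32127104339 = 1.03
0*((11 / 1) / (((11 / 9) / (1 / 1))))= 0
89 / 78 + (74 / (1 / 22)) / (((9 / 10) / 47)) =19894427 / 234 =85018.92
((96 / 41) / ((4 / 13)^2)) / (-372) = -169 / 2542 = -0.07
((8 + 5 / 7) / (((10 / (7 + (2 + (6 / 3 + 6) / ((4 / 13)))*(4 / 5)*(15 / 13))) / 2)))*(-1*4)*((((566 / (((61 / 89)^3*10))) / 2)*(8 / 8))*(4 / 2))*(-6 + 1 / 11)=798024908 / 3355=237861.37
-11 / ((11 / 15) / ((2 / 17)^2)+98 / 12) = -220 / 1223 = -0.18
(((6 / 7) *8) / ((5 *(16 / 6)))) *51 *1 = 918 / 35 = 26.23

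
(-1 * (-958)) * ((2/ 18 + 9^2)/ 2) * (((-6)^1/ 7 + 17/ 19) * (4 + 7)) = 19231850/ 1197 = 16066.71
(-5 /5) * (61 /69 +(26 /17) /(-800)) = -413903 /469200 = -0.88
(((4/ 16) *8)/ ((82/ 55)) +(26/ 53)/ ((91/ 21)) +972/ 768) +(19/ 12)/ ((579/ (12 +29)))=684220901/ 241568064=2.83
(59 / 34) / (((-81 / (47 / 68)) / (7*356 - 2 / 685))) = -788926819 / 21380220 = -36.90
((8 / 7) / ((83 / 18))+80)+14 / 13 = 614246 / 7553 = 81.32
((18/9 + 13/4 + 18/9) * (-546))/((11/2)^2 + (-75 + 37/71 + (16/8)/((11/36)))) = 4122118/39241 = 105.05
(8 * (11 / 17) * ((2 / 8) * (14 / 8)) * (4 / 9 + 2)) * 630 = 59290 / 17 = 3487.65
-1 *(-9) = 9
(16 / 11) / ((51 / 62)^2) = 61504 / 28611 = 2.15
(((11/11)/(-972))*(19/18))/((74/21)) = -0.00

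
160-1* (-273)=433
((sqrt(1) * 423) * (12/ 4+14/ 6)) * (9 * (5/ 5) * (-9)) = -182736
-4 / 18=-2 / 9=-0.22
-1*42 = -42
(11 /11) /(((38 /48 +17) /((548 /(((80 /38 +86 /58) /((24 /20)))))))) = 14493504 /1406965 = 10.30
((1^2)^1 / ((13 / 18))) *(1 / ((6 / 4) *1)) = 12 / 13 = 0.92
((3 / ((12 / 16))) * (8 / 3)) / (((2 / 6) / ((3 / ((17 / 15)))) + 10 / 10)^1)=180 / 19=9.47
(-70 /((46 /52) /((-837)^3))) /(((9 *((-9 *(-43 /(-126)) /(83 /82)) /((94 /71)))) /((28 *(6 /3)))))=-125967574896.92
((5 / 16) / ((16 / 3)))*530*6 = 11925 / 64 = 186.33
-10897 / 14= -778.36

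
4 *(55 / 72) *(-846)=-2585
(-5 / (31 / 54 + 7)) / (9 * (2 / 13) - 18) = 65 / 1636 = 0.04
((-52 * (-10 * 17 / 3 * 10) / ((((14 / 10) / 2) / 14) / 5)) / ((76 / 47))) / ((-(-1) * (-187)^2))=6110000 / 117249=52.11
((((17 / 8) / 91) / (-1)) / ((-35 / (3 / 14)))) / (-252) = -17 / 29964480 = -0.00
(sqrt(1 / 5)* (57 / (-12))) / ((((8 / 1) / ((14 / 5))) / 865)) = -23009* sqrt(5) / 80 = -643.12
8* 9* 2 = 144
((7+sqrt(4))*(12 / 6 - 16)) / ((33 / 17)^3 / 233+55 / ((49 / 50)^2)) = -346310285454 / 157486522237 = -2.20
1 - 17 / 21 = 4 / 21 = 0.19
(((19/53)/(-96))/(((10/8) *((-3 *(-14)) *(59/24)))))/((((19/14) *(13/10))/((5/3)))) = -10/365859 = -0.00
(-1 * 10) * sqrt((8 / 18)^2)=-40 / 9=-4.44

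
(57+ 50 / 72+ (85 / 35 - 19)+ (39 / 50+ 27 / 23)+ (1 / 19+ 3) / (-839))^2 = 9898832937284104895929 / 5335411180230810000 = 1855.31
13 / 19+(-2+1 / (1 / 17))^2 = 4288 / 19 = 225.68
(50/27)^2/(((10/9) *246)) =125/9963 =0.01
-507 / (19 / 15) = -400.26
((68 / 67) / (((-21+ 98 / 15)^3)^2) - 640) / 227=-4477268913094188220 / 1588031317887822521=-2.82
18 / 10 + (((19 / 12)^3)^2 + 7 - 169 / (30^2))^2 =2848166159464290721 / 5572562780160000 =511.11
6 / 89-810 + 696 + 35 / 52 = -524165 / 4628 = -113.26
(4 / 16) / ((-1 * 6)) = -1 / 24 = -0.04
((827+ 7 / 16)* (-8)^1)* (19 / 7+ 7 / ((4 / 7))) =-5547141 / 56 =-99056.09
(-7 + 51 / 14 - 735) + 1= -10323 / 14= -737.36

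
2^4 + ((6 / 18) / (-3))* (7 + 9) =14.22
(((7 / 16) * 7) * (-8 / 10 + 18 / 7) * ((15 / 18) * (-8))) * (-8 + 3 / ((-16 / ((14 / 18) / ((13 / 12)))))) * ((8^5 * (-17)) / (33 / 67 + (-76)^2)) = -142745530368 / 5031325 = -28371.36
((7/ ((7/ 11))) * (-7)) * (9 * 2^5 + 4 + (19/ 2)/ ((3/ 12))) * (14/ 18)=-59290/ 3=-19763.33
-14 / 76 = -7 / 38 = -0.18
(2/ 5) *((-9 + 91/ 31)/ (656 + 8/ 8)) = -376/ 101835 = -0.00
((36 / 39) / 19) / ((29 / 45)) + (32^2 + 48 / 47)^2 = 16624801121948 / 15823067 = 1050668.69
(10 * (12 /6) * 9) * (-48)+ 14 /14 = -8639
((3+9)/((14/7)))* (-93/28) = -279/14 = -19.93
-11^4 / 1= -14641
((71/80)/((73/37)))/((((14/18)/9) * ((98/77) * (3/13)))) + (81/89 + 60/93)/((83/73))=2501956768219/131059563040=19.09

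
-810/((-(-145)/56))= -9072/29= -312.83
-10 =-10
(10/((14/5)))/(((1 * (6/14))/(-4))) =-100/3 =-33.33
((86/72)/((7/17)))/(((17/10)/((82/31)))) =8815/1953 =4.51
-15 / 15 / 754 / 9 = -1 / 6786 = -0.00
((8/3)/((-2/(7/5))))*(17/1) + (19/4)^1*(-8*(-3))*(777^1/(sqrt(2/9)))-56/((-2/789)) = 209962.58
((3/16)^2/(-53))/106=-9/1438208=-0.00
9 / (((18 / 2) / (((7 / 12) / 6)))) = 0.10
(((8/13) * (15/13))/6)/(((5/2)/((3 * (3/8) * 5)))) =45/169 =0.27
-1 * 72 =-72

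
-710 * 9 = -6390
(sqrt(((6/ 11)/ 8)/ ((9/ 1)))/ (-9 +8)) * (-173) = 173 * sqrt(33)/ 66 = 15.06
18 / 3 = 6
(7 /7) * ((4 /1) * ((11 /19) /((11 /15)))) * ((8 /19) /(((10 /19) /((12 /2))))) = 288 /19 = 15.16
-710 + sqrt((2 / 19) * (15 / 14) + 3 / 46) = -710 + 33 * sqrt(6118) / 6118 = -709.58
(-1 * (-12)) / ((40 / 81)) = 243 / 10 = 24.30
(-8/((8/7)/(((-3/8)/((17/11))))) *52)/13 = 231/34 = 6.79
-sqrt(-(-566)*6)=-2*sqrt(849)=-58.28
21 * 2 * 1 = 42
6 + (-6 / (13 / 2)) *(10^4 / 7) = -119454 / 91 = -1312.68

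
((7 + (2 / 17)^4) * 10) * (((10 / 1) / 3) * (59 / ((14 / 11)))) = 18972314350 / 1753941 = 10816.96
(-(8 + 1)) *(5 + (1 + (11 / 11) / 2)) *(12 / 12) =-117 / 2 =-58.50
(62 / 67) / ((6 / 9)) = 1.39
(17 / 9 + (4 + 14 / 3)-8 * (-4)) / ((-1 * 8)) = -383 / 72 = -5.32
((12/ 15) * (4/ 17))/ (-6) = -8/ 255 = -0.03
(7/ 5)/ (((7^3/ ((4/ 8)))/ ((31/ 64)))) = 31/ 31360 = 0.00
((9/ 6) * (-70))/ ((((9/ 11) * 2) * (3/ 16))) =-3080/ 9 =-342.22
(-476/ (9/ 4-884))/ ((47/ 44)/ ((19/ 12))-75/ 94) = -37405984/ 8538867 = -4.38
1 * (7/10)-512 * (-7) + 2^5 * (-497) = -123193/10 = -12319.30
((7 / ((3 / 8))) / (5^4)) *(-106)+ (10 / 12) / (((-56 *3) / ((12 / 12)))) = -1997621 / 630000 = -3.17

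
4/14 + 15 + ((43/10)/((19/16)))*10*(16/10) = 48693/665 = 73.22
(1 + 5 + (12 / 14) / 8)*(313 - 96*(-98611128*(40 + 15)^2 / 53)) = 4896870841511919 / 1484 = 3299778195088.89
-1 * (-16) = 16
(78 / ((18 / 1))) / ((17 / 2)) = 26 / 51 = 0.51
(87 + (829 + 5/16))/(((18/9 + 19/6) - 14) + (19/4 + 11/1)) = 43983/332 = 132.48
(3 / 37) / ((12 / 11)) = 0.07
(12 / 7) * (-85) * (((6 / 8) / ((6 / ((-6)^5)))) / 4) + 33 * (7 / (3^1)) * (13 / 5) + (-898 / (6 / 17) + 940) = 3570466 / 105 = 34004.44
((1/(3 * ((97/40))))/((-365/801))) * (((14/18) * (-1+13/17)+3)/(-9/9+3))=-153436/361131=-0.42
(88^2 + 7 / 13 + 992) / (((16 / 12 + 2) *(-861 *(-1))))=3245 / 1066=3.04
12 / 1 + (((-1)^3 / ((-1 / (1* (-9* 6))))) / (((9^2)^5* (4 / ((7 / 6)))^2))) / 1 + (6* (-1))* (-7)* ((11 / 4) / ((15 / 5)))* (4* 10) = 57722553497039 / 37192366944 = 1552.00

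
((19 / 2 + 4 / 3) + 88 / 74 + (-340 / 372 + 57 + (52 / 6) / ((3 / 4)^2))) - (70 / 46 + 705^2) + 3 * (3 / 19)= -13450696803847 / 27066906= -496942.53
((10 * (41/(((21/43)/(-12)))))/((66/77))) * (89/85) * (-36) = 7531536/17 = 443031.53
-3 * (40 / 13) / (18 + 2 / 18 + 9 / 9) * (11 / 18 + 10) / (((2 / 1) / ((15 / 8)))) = -42975 / 8944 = -4.80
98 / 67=1.46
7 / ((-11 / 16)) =-112 / 11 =-10.18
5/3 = 1.67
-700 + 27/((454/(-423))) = -329221/454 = -725.16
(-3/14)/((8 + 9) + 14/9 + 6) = -27/3094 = -0.01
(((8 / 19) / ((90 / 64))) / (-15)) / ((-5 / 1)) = 256 / 64125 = 0.00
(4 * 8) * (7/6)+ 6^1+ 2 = 136/3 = 45.33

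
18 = 18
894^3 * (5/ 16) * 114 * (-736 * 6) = -112407811922880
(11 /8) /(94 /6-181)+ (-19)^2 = 1432415 /3968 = 360.99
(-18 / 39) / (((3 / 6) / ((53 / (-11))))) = 636 / 143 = 4.45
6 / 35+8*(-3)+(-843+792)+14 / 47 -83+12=-239398 / 1645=-145.53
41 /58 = 0.71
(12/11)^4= 20736/14641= 1.42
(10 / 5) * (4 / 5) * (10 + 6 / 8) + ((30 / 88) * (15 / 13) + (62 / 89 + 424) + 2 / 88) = 56293139 / 127270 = 442.31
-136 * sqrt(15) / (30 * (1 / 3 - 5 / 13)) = 442 * sqrt(15) / 5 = 342.37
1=1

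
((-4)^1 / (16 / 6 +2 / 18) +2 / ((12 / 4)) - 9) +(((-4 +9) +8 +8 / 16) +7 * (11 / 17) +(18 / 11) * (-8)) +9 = 116833 / 28050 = 4.17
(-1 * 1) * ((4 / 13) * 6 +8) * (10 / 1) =-1280 / 13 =-98.46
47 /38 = 1.24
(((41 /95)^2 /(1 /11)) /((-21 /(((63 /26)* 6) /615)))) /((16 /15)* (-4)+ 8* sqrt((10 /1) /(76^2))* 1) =12177* sqrt(10) /907512580+ 32472 /59704775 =0.00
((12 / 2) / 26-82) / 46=-1063 / 598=-1.78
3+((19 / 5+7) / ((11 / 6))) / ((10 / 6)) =1797 / 275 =6.53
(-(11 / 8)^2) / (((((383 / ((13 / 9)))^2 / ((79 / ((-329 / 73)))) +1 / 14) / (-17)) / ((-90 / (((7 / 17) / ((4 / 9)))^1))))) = 170407958435 / 218906550524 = 0.78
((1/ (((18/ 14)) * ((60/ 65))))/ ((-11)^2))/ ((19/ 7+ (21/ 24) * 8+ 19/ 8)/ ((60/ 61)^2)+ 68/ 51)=509600/ 1012013871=0.00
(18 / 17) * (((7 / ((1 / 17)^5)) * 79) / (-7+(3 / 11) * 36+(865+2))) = 4572524187 / 4784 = 955795.19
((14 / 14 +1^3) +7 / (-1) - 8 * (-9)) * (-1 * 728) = -48776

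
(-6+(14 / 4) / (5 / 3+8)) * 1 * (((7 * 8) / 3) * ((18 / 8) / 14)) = -981 / 58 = -16.91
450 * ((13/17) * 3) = 17550/17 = 1032.35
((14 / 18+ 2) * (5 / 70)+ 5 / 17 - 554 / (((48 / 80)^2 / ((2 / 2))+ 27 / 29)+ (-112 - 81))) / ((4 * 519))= 1006967695 / 618055173288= 0.00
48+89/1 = 137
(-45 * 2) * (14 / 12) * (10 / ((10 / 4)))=-420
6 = 6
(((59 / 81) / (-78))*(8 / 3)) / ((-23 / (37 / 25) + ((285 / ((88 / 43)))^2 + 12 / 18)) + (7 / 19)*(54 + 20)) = -1284791552 / 1001221549254459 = -0.00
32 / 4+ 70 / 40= 39 / 4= 9.75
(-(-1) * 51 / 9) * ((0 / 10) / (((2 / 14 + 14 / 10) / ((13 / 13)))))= 0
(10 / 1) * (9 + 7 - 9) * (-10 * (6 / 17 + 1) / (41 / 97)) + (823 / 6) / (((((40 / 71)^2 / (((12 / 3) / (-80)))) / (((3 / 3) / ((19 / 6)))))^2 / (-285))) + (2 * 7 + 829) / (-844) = -2338.34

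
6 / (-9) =-2 / 3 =-0.67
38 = 38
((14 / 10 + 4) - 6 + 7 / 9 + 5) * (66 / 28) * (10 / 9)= 13.56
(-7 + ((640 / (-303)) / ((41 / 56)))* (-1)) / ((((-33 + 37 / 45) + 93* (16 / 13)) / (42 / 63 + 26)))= -33228650 / 24916397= -1.33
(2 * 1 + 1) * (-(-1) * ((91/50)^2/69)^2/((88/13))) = 891474493/872850000000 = 0.00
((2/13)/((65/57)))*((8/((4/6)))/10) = 684/4225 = 0.16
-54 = -54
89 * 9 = 801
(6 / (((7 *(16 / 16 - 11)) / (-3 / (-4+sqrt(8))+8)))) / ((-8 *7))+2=9 *sqrt(2) / 7840+7897 / 3920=2.02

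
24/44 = 6/11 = 0.55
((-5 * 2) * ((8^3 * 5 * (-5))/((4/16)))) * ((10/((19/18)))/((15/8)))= 49152000/19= 2586947.37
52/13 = 4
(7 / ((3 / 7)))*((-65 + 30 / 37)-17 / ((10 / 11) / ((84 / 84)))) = -500927 / 370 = -1353.86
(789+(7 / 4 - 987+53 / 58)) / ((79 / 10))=-113295 / 4582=-24.73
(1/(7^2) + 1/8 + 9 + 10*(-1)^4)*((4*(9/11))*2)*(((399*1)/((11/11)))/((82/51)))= 196353315/6314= 31098.09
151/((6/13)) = 1963/6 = 327.17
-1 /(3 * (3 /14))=-14 /9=-1.56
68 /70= 34 /35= 0.97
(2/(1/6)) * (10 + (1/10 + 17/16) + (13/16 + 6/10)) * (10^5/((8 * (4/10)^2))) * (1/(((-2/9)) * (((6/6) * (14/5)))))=-1061015625/56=-18946707.59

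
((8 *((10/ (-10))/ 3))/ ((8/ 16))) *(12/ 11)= -64/ 11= -5.82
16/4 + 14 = 18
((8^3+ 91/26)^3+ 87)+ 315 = 136989500.88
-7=-7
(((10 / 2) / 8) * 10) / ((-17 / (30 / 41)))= -375 / 1394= -0.27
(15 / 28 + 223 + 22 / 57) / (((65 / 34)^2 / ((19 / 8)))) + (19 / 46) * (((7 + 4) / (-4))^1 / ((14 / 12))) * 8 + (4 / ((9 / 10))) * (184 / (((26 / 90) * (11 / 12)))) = 579293048743 / 179579400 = 3225.83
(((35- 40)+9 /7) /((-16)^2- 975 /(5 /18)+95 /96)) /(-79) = -2496 /172695817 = -0.00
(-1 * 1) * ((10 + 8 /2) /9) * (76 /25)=-1064 /225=-4.73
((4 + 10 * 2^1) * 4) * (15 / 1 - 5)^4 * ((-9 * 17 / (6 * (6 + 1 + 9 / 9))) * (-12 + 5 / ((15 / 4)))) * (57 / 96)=19380000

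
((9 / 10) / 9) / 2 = 1 / 20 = 0.05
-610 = -610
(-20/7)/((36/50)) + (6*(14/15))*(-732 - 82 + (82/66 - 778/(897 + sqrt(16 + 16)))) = -2542677087842/557571861 + 87136*sqrt(2)/4022885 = -4560.24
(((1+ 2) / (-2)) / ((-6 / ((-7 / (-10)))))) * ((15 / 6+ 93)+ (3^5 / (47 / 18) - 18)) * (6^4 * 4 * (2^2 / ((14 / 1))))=10389384 / 235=44210.14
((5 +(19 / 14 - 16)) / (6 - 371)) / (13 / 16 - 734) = -216 / 5994541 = -0.00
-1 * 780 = -780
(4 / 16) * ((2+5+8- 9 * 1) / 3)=0.50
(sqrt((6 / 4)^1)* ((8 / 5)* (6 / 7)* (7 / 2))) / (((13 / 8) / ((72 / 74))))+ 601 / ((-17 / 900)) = -540900 / 17+ 3456* sqrt(6) / 2405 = -31814.13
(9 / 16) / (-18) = -1 / 32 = -0.03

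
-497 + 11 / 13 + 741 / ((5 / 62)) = 564996 / 65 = 8692.25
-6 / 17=-0.35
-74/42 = -37/21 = -1.76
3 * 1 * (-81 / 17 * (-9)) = 2187 / 17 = 128.65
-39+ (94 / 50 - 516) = -553.12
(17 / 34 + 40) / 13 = 81 / 26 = 3.12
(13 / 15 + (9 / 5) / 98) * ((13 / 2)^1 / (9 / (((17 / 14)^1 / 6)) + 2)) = 287521 / 2322600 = 0.12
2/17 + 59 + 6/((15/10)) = 1073/17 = 63.12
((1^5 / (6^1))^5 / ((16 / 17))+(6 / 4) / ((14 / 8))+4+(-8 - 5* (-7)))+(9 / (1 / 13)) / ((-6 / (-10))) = 226.86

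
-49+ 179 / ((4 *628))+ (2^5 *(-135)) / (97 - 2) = -4505639 / 47728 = -94.40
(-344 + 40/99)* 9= -3092.36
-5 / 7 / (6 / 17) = -2.02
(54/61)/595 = 54/36295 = 0.00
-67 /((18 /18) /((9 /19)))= -603 /19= -31.74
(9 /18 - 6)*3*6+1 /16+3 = -95.94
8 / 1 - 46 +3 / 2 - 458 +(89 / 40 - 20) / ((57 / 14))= -498.87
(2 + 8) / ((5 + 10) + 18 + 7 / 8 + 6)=80 / 319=0.25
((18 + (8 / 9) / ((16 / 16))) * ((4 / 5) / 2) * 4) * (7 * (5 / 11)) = 9520 / 99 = 96.16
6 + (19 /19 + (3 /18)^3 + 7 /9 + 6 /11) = 8.33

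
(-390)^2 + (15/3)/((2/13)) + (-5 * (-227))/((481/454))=147382045/962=153203.79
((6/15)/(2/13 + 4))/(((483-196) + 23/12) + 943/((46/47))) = 52/676305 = 0.00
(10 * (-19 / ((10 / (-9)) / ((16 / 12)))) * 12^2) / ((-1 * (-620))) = 8208 / 155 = 52.95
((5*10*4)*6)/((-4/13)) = -3900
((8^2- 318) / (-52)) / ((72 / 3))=127 / 624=0.20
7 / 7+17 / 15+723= 10877 / 15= 725.13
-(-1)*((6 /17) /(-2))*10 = -30 /17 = -1.76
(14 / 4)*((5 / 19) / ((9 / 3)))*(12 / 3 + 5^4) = 22015 / 114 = 193.11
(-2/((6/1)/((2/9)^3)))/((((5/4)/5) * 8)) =-4/2187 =-0.00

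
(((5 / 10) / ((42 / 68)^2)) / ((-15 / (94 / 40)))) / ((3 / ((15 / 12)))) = -13583 / 158760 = -0.09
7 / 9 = 0.78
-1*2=-2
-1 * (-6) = 6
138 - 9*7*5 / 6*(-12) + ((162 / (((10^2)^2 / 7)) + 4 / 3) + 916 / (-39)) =48487371 / 65000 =745.96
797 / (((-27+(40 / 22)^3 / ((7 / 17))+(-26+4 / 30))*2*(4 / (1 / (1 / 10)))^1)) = -556923675 / 21393524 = -26.03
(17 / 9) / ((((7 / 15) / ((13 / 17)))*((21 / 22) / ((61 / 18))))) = 43615 / 3969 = 10.99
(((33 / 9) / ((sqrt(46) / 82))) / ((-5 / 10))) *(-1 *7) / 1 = 6314 *sqrt(46) / 69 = 620.63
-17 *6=-102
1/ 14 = 0.07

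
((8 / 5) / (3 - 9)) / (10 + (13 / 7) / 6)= -56 / 2165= -0.03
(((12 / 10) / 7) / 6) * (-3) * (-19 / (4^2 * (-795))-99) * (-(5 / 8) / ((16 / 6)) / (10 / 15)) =-11333349 / 3799040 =-2.98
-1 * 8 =-8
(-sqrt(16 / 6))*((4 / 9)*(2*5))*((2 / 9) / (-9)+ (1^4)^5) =-7.08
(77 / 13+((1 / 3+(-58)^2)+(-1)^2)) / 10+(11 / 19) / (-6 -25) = 77436841 / 229710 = 337.11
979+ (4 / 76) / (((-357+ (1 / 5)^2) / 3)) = 165995249 / 169556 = 979.00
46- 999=-953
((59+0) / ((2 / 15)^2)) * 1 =13275 / 4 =3318.75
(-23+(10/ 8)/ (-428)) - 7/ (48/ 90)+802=1311173/ 1712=765.87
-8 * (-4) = 32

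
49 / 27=1.81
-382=-382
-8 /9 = -0.89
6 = 6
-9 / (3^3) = -0.33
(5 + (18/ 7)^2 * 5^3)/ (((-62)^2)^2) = 40745/ 724040464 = 0.00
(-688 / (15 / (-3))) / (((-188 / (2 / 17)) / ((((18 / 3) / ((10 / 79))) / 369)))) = -27176 / 2456925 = -0.01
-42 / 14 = -3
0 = 0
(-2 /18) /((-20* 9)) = 1 /1620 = 0.00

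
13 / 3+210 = 643 / 3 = 214.33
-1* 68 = -68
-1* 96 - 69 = -165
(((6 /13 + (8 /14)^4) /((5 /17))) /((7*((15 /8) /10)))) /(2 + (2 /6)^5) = 0.73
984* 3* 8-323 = 23293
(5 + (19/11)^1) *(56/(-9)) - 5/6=-8453/198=-42.69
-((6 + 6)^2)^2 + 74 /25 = -518326 /25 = -20733.04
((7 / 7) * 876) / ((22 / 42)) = 18396 / 11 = 1672.36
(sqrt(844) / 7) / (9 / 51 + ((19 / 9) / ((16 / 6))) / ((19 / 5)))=816 * sqrt(211) / 1099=10.79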